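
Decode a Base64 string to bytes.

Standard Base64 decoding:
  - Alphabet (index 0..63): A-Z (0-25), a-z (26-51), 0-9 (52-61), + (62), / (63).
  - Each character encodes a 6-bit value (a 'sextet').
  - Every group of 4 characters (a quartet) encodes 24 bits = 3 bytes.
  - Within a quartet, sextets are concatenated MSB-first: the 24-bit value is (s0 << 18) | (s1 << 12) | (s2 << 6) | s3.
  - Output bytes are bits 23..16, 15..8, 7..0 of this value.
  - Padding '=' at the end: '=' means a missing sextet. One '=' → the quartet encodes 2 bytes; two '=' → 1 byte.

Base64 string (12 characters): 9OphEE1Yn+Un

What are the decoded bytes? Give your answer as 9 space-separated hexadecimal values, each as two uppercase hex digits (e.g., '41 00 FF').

Answer: F4 EA 61 10 4D 58 9F E5 27

Derivation:
After char 0 ('9'=61): chars_in_quartet=1 acc=0x3D bytes_emitted=0
After char 1 ('O'=14): chars_in_quartet=2 acc=0xF4E bytes_emitted=0
After char 2 ('p'=41): chars_in_quartet=3 acc=0x3D3A9 bytes_emitted=0
After char 3 ('h'=33): chars_in_quartet=4 acc=0xF4EA61 -> emit F4 EA 61, reset; bytes_emitted=3
After char 4 ('E'=4): chars_in_quartet=1 acc=0x4 bytes_emitted=3
After char 5 ('E'=4): chars_in_quartet=2 acc=0x104 bytes_emitted=3
After char 6 ('1'=53): chars_in_quartet=3 acc=0x4135 bytes_emitted=3
After char 7 ('Y'=24): chars_in_quartet=4 acc=0x104D58 -> emit 10 4D 58, reset; bytes_emitted=6
After char 8 ('n'=39): chars_in_quartet=1 acc=0x27 bytes_emitted=6
After char 9 ('+'=62): chars_in_quartet=2 acc=0x9FE bytes_emitted=6
After char 10 ('U'=20): chars_in_quartet=3 acc=0x27F94 bytes_emitted=6
After char 11 ('n'=39): chars_in_quartet=4 acc=0x9FE527 -> emit 9F E5 27, reset; bytes_emitted=9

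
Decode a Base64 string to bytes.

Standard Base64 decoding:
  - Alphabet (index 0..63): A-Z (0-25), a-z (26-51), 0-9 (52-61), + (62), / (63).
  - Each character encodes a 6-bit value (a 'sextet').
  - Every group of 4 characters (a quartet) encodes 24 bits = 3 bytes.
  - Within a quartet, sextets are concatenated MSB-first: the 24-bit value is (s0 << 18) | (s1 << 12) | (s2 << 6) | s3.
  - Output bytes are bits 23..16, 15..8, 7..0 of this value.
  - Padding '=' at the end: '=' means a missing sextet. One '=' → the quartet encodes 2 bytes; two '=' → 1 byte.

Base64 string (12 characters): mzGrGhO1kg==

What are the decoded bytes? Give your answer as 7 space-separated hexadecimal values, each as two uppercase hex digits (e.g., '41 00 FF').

Answer: 9B 31 AB 1A 13 B5 92

Derivation:
After char 0 ('m'=38): chars_in_quartet=1 acc=0x26 bytes_emitted=0
After char 1 ('z'=51): chars_in_quartet=2 acc=0x9B3 bytes_emitted=0
After char 2 ('G'=6): chars_in_quartet=3 acc=0x26CC6 bytes_emitted=0
After char 3 ('r'=43): chars_in_quartet=4 acc=0x9B31AB -> emit 9B 31 AB, reset; bytes_emitted=3
After char 4 ('G'=6): chars_in_quartet=1 acc=0x6 bytes_emitted=3
After char 5 ('h'=33): chars_in_quartet=2 acc=0x1A1 bytes_emitted=3
After char 6 ('O'=14): chars_in_quartet=3 acc=0x684E bytes_emitted=3
After char 7 ('1'=53): chars_in_quartet=4 acc=0x1A13B5 -> emit 1A 13 B5, reset; bytes_emitted=6
After char 8 ('k'=36): chars_in_quartet=1 acc=0x24 bytes_emitted=6
After char 9 ('g'=32): chars_in_quartet=2 acc=0x920 bytes_emitted=6
Padding '==': partial quartet acc=0x920 -> emit 92; bytes_emitted=7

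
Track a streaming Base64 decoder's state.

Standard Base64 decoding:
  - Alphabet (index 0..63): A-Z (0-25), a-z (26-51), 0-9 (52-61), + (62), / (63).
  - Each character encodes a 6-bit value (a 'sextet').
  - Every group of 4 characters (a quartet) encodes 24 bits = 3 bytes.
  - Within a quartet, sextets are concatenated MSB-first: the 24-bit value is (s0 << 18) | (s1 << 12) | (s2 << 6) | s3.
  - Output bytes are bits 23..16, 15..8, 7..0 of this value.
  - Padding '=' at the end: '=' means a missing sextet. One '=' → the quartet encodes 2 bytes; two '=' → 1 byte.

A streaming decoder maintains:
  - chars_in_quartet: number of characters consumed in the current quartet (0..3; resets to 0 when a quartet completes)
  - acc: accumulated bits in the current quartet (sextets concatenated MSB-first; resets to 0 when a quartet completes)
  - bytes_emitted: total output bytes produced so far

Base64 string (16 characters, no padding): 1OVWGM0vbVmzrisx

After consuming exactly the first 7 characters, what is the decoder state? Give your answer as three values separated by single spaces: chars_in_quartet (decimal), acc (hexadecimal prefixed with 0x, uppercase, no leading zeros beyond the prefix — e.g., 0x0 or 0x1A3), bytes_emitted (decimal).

After char 0 ('1'=53): chars_in_quartet=1 acc=0x35 bytes_emitted=0
After char 1 ('O'=14): chars_in_quartet=2 acc=0xD4E bytes_emitted=0
After char 2 ('V'=21): chars_in_quartet=3 acc=0x35395 bytes_emitted=0
After char 3 ('W'=22): chars_in_quartet=4 acc=0xD4E556 -> emit D4 E5 56, reset; bytes_emitted=3
After char 4 ('G'=6): chars_in_quartet=1 acc=0x6 bytes_emitted=3
After char 5 ('M'=12): chars_in_quartet=2 acc=0x18C bytes_emitted=3
After char 6 ('0'=52): chars_in_quartet=3 acc=0x6334 bytes_emitted=3

Answer: 3 0x6334 3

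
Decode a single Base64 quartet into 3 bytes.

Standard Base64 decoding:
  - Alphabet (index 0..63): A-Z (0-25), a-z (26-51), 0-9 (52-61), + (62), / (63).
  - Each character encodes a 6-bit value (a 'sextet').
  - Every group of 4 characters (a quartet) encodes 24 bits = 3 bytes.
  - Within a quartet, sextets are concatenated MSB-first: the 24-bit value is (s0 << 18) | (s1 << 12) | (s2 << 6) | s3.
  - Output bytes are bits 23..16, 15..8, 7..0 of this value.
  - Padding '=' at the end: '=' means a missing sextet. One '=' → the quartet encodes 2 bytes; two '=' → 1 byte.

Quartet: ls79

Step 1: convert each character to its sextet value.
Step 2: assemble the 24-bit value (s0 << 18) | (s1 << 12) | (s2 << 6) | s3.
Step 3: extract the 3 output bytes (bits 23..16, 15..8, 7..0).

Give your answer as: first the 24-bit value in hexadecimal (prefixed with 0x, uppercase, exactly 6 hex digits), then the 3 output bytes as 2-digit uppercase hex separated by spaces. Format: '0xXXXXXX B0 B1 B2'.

Answer: 0x96CEFD 96 CE FD

Derivation:
Sextets: l=37, s=44, 7=59, 9=61
24-bit: (37<<18) | (44<<12) | (59<<6) | 61
      = 0x940000 | 0x02C000 | 0x000EC0 | 0x00003D
      = 0x96CEFD
Bytes: (v>>16)&0xFF=96, (v>>8)&0xFF=CE, v&0xFF=FD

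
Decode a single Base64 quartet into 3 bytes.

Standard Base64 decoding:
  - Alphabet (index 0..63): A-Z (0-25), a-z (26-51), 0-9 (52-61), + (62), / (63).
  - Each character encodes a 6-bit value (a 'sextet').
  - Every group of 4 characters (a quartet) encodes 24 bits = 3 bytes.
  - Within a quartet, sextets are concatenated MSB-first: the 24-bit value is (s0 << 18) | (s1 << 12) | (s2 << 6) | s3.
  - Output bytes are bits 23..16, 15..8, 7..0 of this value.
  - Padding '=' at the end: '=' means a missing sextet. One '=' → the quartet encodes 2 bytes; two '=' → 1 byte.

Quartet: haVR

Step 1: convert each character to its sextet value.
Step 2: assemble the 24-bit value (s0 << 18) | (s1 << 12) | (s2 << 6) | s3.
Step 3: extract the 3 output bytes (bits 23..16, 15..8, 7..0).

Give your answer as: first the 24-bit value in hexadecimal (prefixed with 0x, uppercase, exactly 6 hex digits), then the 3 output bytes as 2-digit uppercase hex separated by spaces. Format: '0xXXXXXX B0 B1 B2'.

Answer: 0x85A551 85 A5 51

Derivation:
Sextets: h=33, a=26, V=21, R=17
24-bit: (33<<18) | (26<<12) | (21<<6) | 17
      = 0x840000 | 0x01A000 | 0x000540 | 0x000011
      = 0x85A551
Bytes: (v>>16)&0xFF=85, (v>>8)&0xFF=A5, v&0xFF=51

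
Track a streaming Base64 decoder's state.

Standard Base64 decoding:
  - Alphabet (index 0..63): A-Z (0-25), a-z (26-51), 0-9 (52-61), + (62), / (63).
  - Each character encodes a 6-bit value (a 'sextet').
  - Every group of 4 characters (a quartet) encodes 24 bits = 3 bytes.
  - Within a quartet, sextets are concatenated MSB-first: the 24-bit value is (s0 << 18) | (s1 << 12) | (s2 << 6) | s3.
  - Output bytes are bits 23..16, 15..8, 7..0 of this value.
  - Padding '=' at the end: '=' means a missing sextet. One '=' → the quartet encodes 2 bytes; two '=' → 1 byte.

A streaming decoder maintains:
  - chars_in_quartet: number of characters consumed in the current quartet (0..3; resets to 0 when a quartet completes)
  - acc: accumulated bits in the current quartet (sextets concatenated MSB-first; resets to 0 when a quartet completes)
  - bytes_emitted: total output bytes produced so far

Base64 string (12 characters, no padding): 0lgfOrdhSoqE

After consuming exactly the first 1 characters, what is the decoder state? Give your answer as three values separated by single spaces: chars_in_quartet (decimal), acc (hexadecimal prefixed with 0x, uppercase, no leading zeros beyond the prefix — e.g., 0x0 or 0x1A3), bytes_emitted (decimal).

Answer: 1 0x34 0

Derivation:
After char 0 ('0'=52): chars_in_quartet=1 acc=0x34 bytes_emitted=0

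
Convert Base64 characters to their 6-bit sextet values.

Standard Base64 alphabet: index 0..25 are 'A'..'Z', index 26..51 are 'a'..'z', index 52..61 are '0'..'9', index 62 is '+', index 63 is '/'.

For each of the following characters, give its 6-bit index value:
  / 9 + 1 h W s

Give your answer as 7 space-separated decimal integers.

Answer: 63 61 62 53 33 22 44

Derivation:
'/': index 63
'9': 0..9 range, 52 + ord('9') − ord('0') = 61
'+': index 62
'1': 0..9 range, 52 + ord('1') − ord('0') = 53
'h': a..z range, 26 + ord('h') − ord('a') = 33
'W': A..Z range, ord('W') − ord('A') = 22
's': a..z range, 26 + ord('s') − ord('a') = 44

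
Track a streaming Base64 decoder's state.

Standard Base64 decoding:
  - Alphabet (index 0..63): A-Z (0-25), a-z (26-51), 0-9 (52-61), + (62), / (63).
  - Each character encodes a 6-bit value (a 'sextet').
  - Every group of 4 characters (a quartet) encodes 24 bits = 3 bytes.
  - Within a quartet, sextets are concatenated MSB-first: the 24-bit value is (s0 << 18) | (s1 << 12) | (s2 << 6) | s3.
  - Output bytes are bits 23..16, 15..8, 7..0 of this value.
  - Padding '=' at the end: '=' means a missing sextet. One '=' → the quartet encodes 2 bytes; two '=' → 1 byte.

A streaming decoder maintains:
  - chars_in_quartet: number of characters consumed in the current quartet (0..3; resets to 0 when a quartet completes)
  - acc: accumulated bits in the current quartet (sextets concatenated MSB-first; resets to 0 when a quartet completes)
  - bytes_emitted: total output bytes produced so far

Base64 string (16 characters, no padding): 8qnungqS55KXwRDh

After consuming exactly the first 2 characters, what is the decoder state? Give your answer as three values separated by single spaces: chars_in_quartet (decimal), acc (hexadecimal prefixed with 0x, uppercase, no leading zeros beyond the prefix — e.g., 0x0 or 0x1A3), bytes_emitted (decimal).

Answer: 2 0xF2A 0

Derivation:
After char 0 ('8'=60): chars_in_quartet=1 acc=0x3C bytes_emitted=0
After char 1 ('q'=42): chars_in_quartet=2 acc=0xF2A bytes_emitted=0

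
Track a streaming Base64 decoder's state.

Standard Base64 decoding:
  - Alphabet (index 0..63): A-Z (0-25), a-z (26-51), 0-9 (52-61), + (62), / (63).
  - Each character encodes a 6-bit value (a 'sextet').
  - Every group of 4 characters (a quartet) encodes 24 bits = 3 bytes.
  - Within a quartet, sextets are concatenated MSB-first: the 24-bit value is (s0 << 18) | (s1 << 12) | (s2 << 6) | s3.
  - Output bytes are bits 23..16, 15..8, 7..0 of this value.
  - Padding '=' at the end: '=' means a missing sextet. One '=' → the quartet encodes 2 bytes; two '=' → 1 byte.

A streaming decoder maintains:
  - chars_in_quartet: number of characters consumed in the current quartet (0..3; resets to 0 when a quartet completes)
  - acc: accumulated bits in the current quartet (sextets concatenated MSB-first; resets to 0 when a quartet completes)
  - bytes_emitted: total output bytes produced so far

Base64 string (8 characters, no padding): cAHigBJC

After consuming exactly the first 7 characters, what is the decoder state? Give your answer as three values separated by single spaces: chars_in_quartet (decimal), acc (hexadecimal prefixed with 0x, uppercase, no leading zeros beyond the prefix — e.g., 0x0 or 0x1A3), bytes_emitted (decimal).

Answer: 3 0x20049 3

Derivation:
After char 0 ('c'=28): chars_in_quartet=1 acc=0x1C bytes_emitted=0
After char 1 ('A'=0): chars_in_quartet=2 acc=0x700 bytes_emitted=0
After char 2 ('H'=7): chars_in_quartet=3 acc=0x1C007 bytes_emitted=0
After char 3 ('i'=34): chars_in_quartet=4 acc=0x7001E2 -> emit 70 01 E2, reset; bytes_emitted=3
After char 4 ('g'=32): chars_in_quartet=1 acc=0x20 bytes_emitted=3
After char 5 ('B'=1): chars_in_quartet=2 acc=0x801 bytes_emitted=3
After char 6 ('J'=9): chars_in_quartet=3 acc=0x20049 bytes_emitted=3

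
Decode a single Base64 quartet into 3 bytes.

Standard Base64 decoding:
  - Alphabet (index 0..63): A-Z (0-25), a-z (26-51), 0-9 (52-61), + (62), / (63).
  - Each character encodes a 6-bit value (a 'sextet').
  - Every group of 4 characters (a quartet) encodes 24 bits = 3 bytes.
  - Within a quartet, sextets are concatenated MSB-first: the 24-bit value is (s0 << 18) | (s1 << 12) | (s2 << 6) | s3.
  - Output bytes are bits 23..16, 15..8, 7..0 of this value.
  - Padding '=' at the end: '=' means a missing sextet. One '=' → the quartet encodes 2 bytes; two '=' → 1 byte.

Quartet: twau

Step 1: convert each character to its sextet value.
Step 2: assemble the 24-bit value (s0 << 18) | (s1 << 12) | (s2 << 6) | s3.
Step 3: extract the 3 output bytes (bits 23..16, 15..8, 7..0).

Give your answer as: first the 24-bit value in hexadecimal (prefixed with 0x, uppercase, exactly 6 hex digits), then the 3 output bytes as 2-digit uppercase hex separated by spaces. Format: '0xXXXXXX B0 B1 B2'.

Sextets: t=45, w=48, a=26, u=46
24-bit: (45<<18) | (48<<12) | (26<<6) | 46
      = 0xB40000 | 0x030000 | 0x000680 | 0x00002E
      = 0xB706AE
Bytes: (v>>16)&0xFF=B7, (v>>8)&0xFF=06, v&0xFF=AE

Answer: 0xB706AE B7 06 AE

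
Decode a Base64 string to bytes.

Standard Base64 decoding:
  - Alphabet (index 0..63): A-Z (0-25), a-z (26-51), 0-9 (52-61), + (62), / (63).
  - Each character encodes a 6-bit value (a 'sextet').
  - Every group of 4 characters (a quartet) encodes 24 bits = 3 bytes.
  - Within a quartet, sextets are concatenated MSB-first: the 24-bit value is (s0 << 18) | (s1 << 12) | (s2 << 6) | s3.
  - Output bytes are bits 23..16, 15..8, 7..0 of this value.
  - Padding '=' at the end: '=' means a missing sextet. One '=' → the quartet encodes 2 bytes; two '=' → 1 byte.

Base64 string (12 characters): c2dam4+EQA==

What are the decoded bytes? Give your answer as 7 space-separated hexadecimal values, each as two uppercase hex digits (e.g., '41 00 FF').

After char 0 ('c'=28): chars_in_quartet=1 acc=0x1C bytes_emitted=0
After char 1 ('2'=54): chars_in_quartet=2 acc=0x736 bytes_emitted=0
After char 2 ('d'=29): chars_in_quartet=3 acc=0x1CD9D bytes_emitted=0
After char 3 ('a'=26): chars_in_quartet=4 acc=0x73675A -> emit 73 67 5A, reset; bytes_emitted=3
After char 4 ('m'=38): chars_in_quartet=1 acc=0x26 bytes_emitted=3
After char 5 ('4'=56): chars_in_quartet=2 acc=0x9B8 bytes_emitted=3
After char 6 ('+'=62): chars_in_quartet=3 acc=0x26E3E bytes_emitted=3
After char 7 ('E'=4): chars_in_quartet=4 acc=0x9B8F84 -> emit 9B 8F 84, reset; bytes_emitted=6
After char 8 ('Q'=16): chars_in_quartet=1 acc=0x10 bytes_emitted=6
After char 9 ('A'=0): chars_in_quartet=2 acc=0x400 bytes_emitted=6
Padding '==': partial quartet acc=0x400 -> emit 40; bytes_emitted=7

Answer: 73 67 5A 9B 8F 84 40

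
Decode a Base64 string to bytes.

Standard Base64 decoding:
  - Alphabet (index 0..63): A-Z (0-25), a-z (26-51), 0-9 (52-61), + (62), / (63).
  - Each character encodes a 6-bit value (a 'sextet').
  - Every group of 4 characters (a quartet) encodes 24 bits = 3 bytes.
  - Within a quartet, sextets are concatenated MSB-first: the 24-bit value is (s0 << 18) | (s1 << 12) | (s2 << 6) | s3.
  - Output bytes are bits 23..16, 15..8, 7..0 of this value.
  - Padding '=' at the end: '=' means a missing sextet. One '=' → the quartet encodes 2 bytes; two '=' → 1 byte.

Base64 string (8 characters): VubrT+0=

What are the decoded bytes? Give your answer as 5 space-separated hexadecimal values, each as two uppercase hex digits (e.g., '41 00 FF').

After char 0 ('V'=21): chars_in_quartet=1 acc=0x15 bytes_emitted=0
After char 1 ('u'=46): chars_in_quartet=2 acc=0x56E bytes_emitted=0
After char 2 ('b'=27): chars_in_quartet=3 acc=0x15B9B bytes_emitted=0
After char 3 ('r'=43): chars_in_quartet=4 acc=0x56E6EB -> emit 56 E6 EB, reset; bytes_emitted=3
After char 4 ('T'=19): chars_in_quartet=1 acc=0x13 bytes_emitted=3
After char 5 ('+'=62): chars_in_quartet=2 acc=0x4FE bytes_emitted=3
After char 6 ('0'=52): chars_in_quartet=3 acc=0x13FB4 bytes_emitted=3
Padding '=': partial quartet acc=0x13FB4 -> emit 4F ED; bytes_emitted=5

Answer: 56 E6 EB 4F ED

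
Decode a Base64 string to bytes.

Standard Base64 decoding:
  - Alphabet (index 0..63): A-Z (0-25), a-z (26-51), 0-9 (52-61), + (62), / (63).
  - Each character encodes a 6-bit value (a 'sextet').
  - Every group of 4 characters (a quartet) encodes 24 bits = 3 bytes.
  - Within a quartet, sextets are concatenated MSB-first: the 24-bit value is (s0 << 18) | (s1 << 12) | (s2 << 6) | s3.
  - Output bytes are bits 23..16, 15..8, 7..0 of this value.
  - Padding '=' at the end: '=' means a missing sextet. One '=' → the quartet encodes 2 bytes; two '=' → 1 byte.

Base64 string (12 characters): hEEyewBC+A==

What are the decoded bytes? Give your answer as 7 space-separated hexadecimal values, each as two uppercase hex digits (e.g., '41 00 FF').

Answer: 84 41 32 7B 00 42 F8

Derivation:
After char 0 ('h'=33): chars_in_quartet=1 acc=0x21 bytes_emitted=0
After char 1 ('E'=4): chars_in_quartet=2 acc=0x844 bytes_emitted=0
After char 2 ('E'=4): chars_in_quartet=3 acc=0x21104 bytes_emitted=0
After char 3 ('y'=50): chars_in_quartet=4 acc=0x844132 -> emit 84 41 32, reset; bytes_emitted=3
After char 4 ('e'=30): chars_in_quartet=1 acc=0x1E bytes_emitted=3
After char 5 ('w'=48): chars_in_quartet=2 acc=0x7B0 bytes_emitted=3
After char 6 ('B'=1): chars_in_quartet=3 acc=0x1EC01 bytes_emitted=3
After char 7 ('C'=2): chars_in_quartet=4 acc=0x7B0042 -> emit 7B 00 42, reset; bytes_emitted=6
After char 8 ('+'=62): chars_in_quartet=1 acc=0x3E bytes_emitted=6
After char 9 ('A'=0): chars_in_quartet=2 acc=0xF80 bytes_emitted=6
Padding '==': partial quartet acc=0xF80 -> emit F8; bytes_emitted=7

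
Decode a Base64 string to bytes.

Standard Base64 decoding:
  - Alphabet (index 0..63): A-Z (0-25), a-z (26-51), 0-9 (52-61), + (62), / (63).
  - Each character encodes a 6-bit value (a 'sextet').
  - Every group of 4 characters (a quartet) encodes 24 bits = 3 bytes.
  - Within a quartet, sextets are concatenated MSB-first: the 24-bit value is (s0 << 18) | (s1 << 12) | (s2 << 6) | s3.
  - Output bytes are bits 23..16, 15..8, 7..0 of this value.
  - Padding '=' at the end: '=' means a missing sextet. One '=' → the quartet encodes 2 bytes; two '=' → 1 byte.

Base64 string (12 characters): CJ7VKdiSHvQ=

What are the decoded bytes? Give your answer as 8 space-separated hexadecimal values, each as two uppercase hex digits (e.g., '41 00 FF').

After char 0 ('C'=2): chars_in_quartet=1 acc=0x2 bytes_emitted=0
After char 1 ('J'=9): chars_in_quartet=2 acc=0x89 bytes_emitted=0
After char 2 ('7'=59): chars_in_quartet=3 acc=0x227B bytes_emitted=0
After char 3 ('V'=21): chars_in_quartet=4 acc=0x89ED5 -> emit 08 9E D5, reset; bytes_emitted=3
After char 4 ('K'=10): chars_in_quartet=1 acc=0xA bytes_emitted=3
After char 5 ('d'=29): chars_in_quartet=2 acc=0x29D bytes_emitted=3
After char 6 ('i'=34): chars_in_quartet=3 acc=0xA762 bytes_emitted=3
After char 7 ('S'=18): chars_in_quartet=4 acc=0x29D892 -> emit 29 D8 92, reset; bytes_emitted=6
After char 8 ('H'=7): chars_in_quartet=1 acc=0x7 bytes_emitted=6
After char 9 ('v'=47): chars_in_quartet=2 acc=0x1EF bytes_emitted=6
After char 10 ('Q'=16): chars_in_quartet=3 acc=0x7BD0 bytes_emitted=6
Padding '=': partial quartet acc=0x7BD0 -> emit 1E F4; bytes_emitted=8

Answer: 08 9E D5 29 D8 92 1E F4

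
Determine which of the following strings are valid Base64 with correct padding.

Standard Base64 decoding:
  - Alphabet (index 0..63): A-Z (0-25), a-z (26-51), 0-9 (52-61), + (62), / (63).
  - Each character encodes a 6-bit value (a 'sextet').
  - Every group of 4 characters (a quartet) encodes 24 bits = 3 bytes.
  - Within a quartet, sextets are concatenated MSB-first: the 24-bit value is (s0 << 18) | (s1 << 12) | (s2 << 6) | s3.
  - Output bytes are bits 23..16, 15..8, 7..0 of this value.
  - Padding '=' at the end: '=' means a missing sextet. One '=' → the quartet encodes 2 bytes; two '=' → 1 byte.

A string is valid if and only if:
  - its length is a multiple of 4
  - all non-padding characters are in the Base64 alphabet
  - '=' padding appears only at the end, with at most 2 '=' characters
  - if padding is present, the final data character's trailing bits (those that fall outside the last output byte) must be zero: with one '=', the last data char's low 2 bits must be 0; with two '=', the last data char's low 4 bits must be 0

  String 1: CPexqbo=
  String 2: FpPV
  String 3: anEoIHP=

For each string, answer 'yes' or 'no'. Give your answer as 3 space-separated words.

Answer: yes yes no

Derivation:
String 1: 'CPexqbo=' → valid
String 2: 'FpPV' → valid
String 3: 'anEoIHP=' → invalid (bad trailing bits)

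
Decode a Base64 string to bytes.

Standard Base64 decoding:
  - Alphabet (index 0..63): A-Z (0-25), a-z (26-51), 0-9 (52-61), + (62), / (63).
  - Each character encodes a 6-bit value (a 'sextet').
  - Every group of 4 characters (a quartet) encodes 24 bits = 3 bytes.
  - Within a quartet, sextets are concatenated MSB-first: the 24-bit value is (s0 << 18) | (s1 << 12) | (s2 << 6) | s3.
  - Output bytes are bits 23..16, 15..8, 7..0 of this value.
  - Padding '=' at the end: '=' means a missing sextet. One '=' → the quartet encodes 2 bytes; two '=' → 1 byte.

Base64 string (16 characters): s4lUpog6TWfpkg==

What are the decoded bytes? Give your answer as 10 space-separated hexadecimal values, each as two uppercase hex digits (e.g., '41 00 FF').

Answer: B3 89 54 A6 88 3A 4D 67 E9 92

Derivation:
After char 0 ('s'=44): chars_in_quartet=1 acc=0x2C bytes_emitted=0
After char 1 ('4'=56): chars_in_quartet=2 acc=0xB38 bytes_emitted=0
After char 2 ('l'=37): chars_in_quartet=3 acc=0x2CE25 bytes_emitted=0
After char 3 ('U'=20): chars_in_quartet=4 acc=0xB38954 -> emit B3 89 54, reset; bytes_emitted=3
After char 4 ('p'=41): chars_in_quartet=1 acc=0x29 bytes_emitted=3
After char 5 ('o'=40): chars_in_quartet=2 acc=0xA68 bytes_emitted=3
After char 6 ('g'=32): chars_in_quartet=3 acc=0x29A20 bytes_emitted=3
After char 7 ('6'=58): chars_in_quartet=4 acc=0xA6883A -> emit A6 88 3A, reset; bytes_emitted=6
After char 8 ('T'=19): chars_in_quartet=1 acc=0x13 bytes_emitted=6
After char 9 ('W'=22): chars_in_quartet=2 acc=0x4D6 bytes_emitted=6
After char 10 ('f'=31): chars_in_quartet=3 acc=0x1359F bytes_emitted=6
After char 11 ('p'=41): chars_in_quartet=4 acc=0x4D67E9 -> emit 4D 67 E9, reset; bytes_emitted=9
After char 12 ('k'=36): chars_in_quartet=1 acc=0x24 bytes_emitted=9
After char 13 ('g'=32): chars_in_quartet=2 acc=0x920 bytes_emitted=9
Padding '==': partial quartet acc=0x920 -> emit 92; bytes_emitted=10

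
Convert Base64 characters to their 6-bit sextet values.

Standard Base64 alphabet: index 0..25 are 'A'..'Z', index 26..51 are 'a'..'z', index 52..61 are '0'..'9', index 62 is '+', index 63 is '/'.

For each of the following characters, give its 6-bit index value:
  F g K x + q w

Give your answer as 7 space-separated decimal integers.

Answer: 5 32 10 49 62 42 48

Derivation:
'F': A..Z range, ord('F') − ord('A') = 5
'g': a..z range, 26 + ord('g') − ord('a') = 32
'K': A..Z range, ord('K') − ord('A') = 10
'x': a..z range, 26 + ord('x') − ord('a') = 49
'+': index 62
'q': a..z range, 26 + ord('q') − ord('a') = 42
'w': a..z range, 26 + ord('w') − ord('a') = 48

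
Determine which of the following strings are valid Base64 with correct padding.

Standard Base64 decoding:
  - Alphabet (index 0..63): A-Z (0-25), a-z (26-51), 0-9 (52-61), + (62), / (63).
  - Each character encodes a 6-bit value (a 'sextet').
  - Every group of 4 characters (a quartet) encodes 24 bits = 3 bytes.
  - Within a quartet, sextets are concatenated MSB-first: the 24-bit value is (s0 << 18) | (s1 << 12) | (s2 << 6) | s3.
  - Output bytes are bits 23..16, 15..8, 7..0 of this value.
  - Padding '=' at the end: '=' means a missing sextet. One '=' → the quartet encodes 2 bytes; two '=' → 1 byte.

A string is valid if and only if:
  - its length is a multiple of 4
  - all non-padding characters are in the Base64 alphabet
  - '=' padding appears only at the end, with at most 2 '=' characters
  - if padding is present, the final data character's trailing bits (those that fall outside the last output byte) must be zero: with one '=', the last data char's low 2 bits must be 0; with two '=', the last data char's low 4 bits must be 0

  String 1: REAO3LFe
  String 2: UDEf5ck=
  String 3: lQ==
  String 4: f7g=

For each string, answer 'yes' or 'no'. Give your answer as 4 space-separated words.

Answer: yes yes yes yes

Derivation:
String 1: 'REAO3LFe' → valid
String 2: 'UDEf5ck=' → valid
String 3: 'lQ==' → valid
String 4: 'f7g=' → valid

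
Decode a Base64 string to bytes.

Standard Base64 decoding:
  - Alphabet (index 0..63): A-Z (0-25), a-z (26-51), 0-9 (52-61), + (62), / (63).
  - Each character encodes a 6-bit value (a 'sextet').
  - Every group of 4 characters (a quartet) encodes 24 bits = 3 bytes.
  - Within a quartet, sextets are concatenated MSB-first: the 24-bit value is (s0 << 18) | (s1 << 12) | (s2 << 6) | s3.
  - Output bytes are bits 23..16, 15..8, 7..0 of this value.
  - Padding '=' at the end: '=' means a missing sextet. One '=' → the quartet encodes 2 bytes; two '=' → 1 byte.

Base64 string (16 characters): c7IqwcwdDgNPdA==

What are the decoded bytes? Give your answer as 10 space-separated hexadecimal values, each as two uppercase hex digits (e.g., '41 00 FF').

After char 0 ('c'=28): chars_in_quartet=1 acc=0x1C bytes_emitted=0
After char 1 ('7'=59): chars_in_quartet=2 acc=0x73B bytes_emitted=0
After char 2 ('I'=8): chars_in_quartet=3 acc=0x1CEC8 bytes_emitted=0
After char 3 ('q'=42): chars_in_quartet=4 acc=0x73B22A -> emit 73 B2 2A, reset; bytes_emitted=3
After char 4 ('w'=48): chars_in_quartet=1 acc=0x30 bytes_emitted=3
After char 5 ('c'=28): chars_in_quartet=2 acc=0xC1C bytes_emitted=3
After char 6 ('w'=48): chars_in_quartet=3 acc=0x30730 bytes_emitted=3
After char 7 ('d'=29): chars_in_quartet=4 acc=0xC1CC1D -> emit C1 CC 1D, reset; bytes_emitted=6
After char 8 ('D'=3): chars_in_quartet=1 acc=0x3 bytes_emitted=6
After char 9 ('g'=32): chars_in_quartet=2 acc=0xE0 bytes_emitted=6
After char 10 ('N'=13): chars_in_quartet=3 acc=0x380D bytes_emitted=6
After char 11 ('P'=15): chars_in_quartet=4 acc=0xE034F -> emit 0E 03 4F, reset; bytes_emitted=9
After char 12 ('d'=29): chars_in_quartet=1 acc=0x1D bytes_emitted=9
After char 13 ('A'=0): chars_in_quartet=2 acc=0x740 bytes_emitted=9
Padding '==': partial quartet acc=0x740 -> emit 74; bytes_emitted=10

Answer: 73 B2 2A C1 CC 1D 0E 03 4F 74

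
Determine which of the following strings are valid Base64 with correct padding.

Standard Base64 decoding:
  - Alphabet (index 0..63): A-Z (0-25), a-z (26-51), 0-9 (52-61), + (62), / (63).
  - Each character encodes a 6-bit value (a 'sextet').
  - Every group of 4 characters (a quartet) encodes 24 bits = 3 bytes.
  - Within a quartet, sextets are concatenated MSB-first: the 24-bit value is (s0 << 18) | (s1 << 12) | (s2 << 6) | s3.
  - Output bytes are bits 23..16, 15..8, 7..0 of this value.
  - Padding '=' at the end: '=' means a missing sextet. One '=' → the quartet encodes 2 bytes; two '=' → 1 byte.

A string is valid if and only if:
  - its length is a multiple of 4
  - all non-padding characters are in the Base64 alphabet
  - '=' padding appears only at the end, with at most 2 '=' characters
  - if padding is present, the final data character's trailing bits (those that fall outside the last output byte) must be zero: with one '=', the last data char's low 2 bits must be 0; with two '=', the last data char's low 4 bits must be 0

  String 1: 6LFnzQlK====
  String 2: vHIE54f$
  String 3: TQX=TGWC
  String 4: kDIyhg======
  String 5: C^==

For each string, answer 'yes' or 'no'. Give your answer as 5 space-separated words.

String 1: '6LFnzQlK====' → invalid (4 pad chars (max 2))
String 2: 'vHIE54f$' → invalid (bad char(s): ['$'])
String 3: 'TQX=TGWC' → invalid (bad char(s): ['=']; '=' in middle)
String 4: 'kDIyhg======' → invalid (6 pad chars (max 2))
String 5: 'C^==' → invalid (bad char(s): ['^'])

Answer: no no no no no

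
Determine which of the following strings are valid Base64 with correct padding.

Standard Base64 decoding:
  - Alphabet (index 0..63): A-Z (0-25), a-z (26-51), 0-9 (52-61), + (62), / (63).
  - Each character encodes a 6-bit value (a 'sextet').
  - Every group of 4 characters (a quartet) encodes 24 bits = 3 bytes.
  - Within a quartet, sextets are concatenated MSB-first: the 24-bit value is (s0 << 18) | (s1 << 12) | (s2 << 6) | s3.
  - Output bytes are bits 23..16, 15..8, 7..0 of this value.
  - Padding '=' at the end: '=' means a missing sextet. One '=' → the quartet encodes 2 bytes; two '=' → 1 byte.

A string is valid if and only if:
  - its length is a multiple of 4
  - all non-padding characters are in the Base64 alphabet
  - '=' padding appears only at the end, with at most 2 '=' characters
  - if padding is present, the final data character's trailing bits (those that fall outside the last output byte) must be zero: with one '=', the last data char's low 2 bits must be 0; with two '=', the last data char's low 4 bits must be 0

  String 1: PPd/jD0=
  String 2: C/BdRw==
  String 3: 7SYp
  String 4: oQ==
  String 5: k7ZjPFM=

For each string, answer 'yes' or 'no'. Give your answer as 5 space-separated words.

String 1: 'PPd/jD0=' → valid
String 2: 'C/BdRw==' → valid
String 3: '7SYp' → valid
String 4: 'oQ==' → valid
String 5: 'k7ZjPFM=' → valid

Answer: yes yes yes yes yes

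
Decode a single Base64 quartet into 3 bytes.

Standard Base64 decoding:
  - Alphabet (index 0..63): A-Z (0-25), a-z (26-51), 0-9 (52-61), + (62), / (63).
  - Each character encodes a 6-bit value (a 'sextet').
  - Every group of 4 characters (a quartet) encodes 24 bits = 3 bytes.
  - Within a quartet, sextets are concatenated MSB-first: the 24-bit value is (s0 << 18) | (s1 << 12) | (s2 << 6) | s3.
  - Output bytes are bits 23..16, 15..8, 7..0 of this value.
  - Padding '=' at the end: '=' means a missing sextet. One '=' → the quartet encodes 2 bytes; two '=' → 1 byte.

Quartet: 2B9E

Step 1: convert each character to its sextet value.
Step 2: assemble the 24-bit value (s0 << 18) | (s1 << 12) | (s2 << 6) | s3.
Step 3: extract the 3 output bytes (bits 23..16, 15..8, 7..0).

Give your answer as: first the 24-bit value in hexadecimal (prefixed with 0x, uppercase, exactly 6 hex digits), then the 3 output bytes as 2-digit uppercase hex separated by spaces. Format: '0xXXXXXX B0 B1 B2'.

Sextets: 2=54, B=1, 9=61, E=4
24-bit: (54<<18) | (1<<12) | (61<<6) | 4
      = 0xD80000 | 0x001000 | 0x000F40 | 0x000004
      = 0xD81F44
Bytes: (v>>16)&0xFF=D8, (v>>8)&0xFF=1F, v&0xFF=44

Answer: 0xD81F44 D8 1F 44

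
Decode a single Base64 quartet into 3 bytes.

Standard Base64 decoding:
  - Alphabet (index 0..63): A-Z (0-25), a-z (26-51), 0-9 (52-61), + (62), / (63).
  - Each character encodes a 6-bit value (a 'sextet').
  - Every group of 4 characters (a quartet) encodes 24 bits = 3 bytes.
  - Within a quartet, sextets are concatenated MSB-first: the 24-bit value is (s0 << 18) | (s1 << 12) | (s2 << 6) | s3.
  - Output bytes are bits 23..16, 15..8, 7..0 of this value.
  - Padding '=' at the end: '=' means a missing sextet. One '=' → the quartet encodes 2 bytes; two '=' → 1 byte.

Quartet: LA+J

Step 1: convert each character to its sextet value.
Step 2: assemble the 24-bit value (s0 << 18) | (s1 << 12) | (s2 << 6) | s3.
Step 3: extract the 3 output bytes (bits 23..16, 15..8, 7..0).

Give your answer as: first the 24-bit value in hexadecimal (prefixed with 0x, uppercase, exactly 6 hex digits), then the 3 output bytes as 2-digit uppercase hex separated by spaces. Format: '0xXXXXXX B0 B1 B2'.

Sextets: L=11, A=0, +=62, J=9
24-bit: (11<<18) | (0<<12) | (62<<6) | 9
      = 0x2C0000 | 0x000000 | 0x000F80 | 0x000009
      = 0x2C0F89
Bytes: (v>>16)&0xFF=2C, (v>>8)&0xFF=0F, v&0xFF=89

Answer: 0x2C0F89 2C 0F 89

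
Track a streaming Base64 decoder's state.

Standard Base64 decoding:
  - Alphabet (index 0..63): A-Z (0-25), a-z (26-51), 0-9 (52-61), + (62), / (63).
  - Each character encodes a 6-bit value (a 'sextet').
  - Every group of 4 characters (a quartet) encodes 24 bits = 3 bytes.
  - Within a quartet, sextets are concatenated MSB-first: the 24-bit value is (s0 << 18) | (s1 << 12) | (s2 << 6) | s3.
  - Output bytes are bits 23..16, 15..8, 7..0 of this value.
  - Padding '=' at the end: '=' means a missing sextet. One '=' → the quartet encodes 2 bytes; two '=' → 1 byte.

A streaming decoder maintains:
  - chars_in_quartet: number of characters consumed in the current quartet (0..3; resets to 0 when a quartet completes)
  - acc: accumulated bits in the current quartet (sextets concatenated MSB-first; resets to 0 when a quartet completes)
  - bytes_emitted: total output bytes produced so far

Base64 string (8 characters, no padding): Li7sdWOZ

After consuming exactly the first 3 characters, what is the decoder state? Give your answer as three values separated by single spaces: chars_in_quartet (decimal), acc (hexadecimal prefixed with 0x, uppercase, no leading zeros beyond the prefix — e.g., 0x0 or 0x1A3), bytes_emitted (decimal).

Answer: 3 0xB8BB 0

Derivation:
After char 0 ('L'=11): chars_in_quartet=1 acc=0xB bytes_emitted=0
After char 1 ('i'=34): chars_in_quartet=2 acc=0x2E2 bytes_emitted=0
After char 2 ('7'=59): chars_in_quartet=3 acc=0xB8BB bytes_emitted=0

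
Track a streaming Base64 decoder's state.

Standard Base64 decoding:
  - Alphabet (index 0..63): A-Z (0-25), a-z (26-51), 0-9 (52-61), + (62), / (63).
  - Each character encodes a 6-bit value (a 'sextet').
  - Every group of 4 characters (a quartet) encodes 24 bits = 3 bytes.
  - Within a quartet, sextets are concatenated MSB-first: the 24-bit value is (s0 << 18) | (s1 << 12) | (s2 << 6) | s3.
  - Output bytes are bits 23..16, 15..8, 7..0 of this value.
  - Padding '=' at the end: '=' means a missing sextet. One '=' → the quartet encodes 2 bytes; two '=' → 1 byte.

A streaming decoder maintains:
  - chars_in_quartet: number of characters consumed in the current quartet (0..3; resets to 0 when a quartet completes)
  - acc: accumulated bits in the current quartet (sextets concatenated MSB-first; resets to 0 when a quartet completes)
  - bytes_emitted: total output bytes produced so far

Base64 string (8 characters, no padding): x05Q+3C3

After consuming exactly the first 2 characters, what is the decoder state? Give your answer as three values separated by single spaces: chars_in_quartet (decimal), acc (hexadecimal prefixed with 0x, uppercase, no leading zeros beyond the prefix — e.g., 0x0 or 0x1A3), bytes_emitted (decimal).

After char 0 ('x'=49): chars_in_quartet=1 acc=0x31 bytes_emitted=0
After char 1 ('0'=52): chars_in_quartet=2 acc=0xC74 bytes_emitted=0

Answer: 2 0xC74 0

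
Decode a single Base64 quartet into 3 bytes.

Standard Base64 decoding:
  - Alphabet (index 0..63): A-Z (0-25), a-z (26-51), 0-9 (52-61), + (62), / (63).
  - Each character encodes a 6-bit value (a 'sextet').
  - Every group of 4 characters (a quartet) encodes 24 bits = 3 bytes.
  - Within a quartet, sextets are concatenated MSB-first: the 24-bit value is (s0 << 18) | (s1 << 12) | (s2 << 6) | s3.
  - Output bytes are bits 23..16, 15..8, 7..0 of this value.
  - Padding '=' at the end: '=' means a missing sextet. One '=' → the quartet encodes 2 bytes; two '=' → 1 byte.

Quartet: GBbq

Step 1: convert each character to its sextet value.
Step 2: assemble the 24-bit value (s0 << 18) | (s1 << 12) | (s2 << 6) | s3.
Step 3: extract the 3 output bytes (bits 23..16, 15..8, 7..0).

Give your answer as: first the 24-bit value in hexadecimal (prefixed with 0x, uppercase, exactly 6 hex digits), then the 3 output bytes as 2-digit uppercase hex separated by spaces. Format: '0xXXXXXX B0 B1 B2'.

Sextets: G=6, B=1, b=27, q=42
24-bit: (6<<18) | (1<<12) | (27<<6) | 42
      = 0x180000 | 0x001000 | 0x0006C0 | 0x00002A
      = 0x1816EA
Bytes: (v>>16)&0xFF=18, (v>>8)&0xFF=16, v&0xFF=EA

Answer: 0x1816EA 18 16 EA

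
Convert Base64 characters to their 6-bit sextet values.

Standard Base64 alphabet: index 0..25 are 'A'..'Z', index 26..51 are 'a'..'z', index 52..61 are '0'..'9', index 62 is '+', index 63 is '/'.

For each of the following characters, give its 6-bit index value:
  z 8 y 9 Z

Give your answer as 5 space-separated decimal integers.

'z': a..z range, 26 + ord('z') − ord('a') = 51
'8': 0..9 range, 52 + ord('8') − ord('0') = 60
'y': a..z range, 26 + ord('y') − ord('a') = 50
'9': 0..9 range, 52 + ord('9') − ord('0') = 61
'Z': A..Z range, ord('Z') − ord('A') = 25

Answer: 51 60 50 61 25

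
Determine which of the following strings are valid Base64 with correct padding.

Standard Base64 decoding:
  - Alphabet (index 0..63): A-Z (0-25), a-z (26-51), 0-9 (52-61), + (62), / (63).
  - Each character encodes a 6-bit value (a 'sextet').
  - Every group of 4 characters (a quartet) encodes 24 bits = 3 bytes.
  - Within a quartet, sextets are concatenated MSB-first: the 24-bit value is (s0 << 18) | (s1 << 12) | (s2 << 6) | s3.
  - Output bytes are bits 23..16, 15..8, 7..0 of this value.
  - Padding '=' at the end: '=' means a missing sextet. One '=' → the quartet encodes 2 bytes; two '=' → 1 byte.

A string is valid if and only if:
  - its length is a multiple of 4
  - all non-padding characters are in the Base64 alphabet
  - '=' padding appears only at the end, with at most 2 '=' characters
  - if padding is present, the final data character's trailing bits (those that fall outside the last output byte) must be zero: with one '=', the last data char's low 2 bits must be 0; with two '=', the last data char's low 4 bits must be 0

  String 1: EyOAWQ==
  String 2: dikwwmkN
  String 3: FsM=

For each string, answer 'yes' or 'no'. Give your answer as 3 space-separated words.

String 1: 'EyOAWQ==' → valid
String 2: 'dikwwmkN' → valid
String 3: 'FsM=' → valid

Answer: yes yes yes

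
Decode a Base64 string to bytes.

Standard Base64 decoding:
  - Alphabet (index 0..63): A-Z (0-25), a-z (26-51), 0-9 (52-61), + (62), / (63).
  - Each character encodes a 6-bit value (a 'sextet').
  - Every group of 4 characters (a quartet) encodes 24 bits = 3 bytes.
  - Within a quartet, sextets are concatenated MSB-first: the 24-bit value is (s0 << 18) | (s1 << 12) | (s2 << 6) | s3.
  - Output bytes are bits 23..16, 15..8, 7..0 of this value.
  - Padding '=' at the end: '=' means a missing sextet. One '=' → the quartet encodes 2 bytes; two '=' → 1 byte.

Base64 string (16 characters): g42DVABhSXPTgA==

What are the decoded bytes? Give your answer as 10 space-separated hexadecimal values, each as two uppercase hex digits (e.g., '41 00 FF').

After char 0 ('g'=32): chars_in_quartet=1 acc=0x20 bytes_emitted=0
After char 1 ('4'=56): chars_in_quartet=2 acc=0x838 bytes_emitted=0
After char 2 ('2'=54): chars_in_quartet=3 acc=0x20E36 bytes_emitted=0
After char 3 ('D'=3): chars_in_quartet=4 acc=0x838D83 -> emit 83 8D 83, reset; bytes_emitted=3
After char 4 ('V'=21): chars_in_quartet=1 acc=0x15 bytes_emitted=3
After char 5 ('A'=0): chars_in_quartet=2 acc=0x540 bytes_emitted=3
After char 6 ('B'=1): chars_in_quartet=3 acc=0x15001 bytes_emitted=3
After char 7 ('h'=33): chars_in_quartet=4 acc=0x540061 -> emit 54 00 61, reset; bytes_emitted=6
After char 8 ('S'=18): chars_in_quartet=1 acc=0x12 bytes_emitted=6
After char 9 ('X'=23): chars_in_quartet=2 acc=0x497 bytes_emitted=6
After char 10 ('P'=15): chars_in_quartet=3 acc=0x125CF bytes_emitted=6
After char 11 ('T'=19): chars_in_quartet=4 acc=0x4973D3 -> emit 49 73 D3, reset; bytes_emitted=9
After char 12 ('g'=32): chars_in_quartet=1 acc=0x20 bytes_emitted=9
After char 13 ('A'=0): chars_in_quartet=2 acc=0x800 bytes_emitted=9
Padding '==': partial quartet acc=0x800 -> emit 80; bytes_emitted=10

Answer: 83 8D 83 54 00 61 49 73 D3 80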